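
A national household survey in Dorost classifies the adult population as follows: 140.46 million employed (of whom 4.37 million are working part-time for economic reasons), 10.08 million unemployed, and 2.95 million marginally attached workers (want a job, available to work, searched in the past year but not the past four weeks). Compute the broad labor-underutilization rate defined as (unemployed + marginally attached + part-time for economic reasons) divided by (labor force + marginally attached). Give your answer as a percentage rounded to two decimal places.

Broad underutilization rate ≈ 11.34%.

Labor force = 140.46 + 10.08 = 150.54 million.
Numerator = 10.08 + 2.95 + 4.37 = 17.40 million.
Denominator = 150.54 + 2.95 = 153.49 million.
Broad rate = 17.40 / 153.49 = 11.34%.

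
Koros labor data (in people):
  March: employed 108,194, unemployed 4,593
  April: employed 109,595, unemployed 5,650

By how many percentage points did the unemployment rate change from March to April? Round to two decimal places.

The unemployment rate changed by +0.83 percentage points.

March: labor force = 108,194 + 4,593 = 112,787; u = 4,593/112,787 = 4.07%.
April: labor force = 109,595 + 5,650 = 115,245; u = 5,650/115,245 = 4.90%.
Change = 4.90% − 4.07% = +0.83 pp.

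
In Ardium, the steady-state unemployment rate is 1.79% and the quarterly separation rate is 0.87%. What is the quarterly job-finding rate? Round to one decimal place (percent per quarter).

Job-finding rate ≈ 47.7% per quarter.

From u* = s/(s+f): f = s·(1−u)/u.
f = 0.87 × (1 − 0.0179) / 0.0179 = 0.8544 / 0.0179 ≈ 47.7% per quarter.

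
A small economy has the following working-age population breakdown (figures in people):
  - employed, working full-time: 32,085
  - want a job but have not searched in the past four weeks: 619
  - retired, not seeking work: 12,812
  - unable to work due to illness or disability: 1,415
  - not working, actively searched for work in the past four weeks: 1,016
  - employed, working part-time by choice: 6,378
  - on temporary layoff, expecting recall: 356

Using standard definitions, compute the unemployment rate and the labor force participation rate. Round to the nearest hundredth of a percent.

Employed = 32,085 + 6,378 = 38,463.
Unemployed = 1,016 + 356 = 1,372 (jobless and actively searching, or on temporary layoff).
Labor force = 38,463 + 1,372 = 39,835.
Not in labor force = 619 + 12,812 + 1,415 = 14,846 (those not working and not actively searching are outside the labor force — including those who want a job but have given up searching).
Civilian working-age population = 39,835 + 14,846 = 54,681.
Unemployment rate = 1,372 / 39,835 = 3.44%.
Labor force participation rate = 39,835 / 54,681 = 72.85%.

Unemployment rate ≈ 3.44%; labor force participation rate ≈ 72.85%.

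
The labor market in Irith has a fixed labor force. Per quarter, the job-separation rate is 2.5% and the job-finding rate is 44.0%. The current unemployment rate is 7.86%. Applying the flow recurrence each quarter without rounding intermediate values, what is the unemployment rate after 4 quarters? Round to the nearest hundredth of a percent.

With a fixed labor force, u_{t+1} = u_t + s·(1−u_t) − f·u_t = u_t·(1−s−f) + s.
Here 1−s−f = 0.535 and s = 0.025.
u_1 = 0.078600 × 0.535 + 0.025 = 0.067051.
u_2 = 0.067051 × 0.535 + 0.025 = 0.060872.
u_3 = 0.060872 × 0.535 + 0.025 = 0.057567.
u_4 = 0.057567 × 0.535 + 0.025 = 0.055798.

Unemployment rate after four quarters ≈ 5.58%.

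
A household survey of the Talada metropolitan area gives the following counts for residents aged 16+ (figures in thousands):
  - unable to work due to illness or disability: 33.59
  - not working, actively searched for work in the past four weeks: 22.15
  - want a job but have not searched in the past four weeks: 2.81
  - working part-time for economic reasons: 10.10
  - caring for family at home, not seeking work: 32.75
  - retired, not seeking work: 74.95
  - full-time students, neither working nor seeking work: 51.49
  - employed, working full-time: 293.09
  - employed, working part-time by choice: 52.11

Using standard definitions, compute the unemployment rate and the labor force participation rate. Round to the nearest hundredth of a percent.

Employed = 10.10 + 293.09 + 52.11 = 355.30 thousand (anyone who worked, including part-time for economic reasons, counts as employed).
Unemployed = 22.15 thousand.
Labor force = 355.30 + 22.15 = 377.45 thousand.
Not in labor force = 33.59 + 2.81 + 32.75 + 74.95 + 51.49 = 195.59 thousand (those not working and not actively searching are outside the labor force — including those who want a job but have given up searching).
Civilian working-age population = 377.45 + 195.59 = 573.04 thousand.
Unemployment rate = 22.15 / 377.45 = 5.87%.
Labor force participation rate = 377.45 / 573.04 = 65.87%.

Unemployment rate ≈ 5.87%; labor force participation rate ≈ 65.87%.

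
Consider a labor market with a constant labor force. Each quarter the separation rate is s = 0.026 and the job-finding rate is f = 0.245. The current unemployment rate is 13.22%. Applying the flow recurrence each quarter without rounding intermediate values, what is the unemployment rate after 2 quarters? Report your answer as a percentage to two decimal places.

With a fixed labor force, u_{t+1} = u_t + s·(1−u_t) − f·u_t = u_t·(1−s−f) + s.
Here 1−s−f = 0.729 and s = 0.026.
u_1 = 0.132200 × 0.729 + 0.026 = 0.122374.
u_2 = 0.122374 × 0.729 + 0.026 = 0.115211.

Unemployment rate after two quarters ≈ 11.52%.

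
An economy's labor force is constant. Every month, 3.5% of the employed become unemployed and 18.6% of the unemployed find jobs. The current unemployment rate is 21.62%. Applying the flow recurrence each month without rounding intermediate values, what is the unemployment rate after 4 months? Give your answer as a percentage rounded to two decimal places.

With a fixed labor force, u_{t+1} = u_t + s·(1−u_t) − f·u_t = u_t·(1−s−f) + s.
Here 1−s−f = 0.779 and s = 0.035.
u_1 = 0.216200 × 0.779 + 0.035 = 0.203420.
u_2 = 0.203420 × 0.779 + 0.035 = 0.193464.
u_3 = 0.193464 × 0.779 + 0.035 = 0.185708.
u_4 = 0.185708 × 0.779 + 0.035 = 0.179667.

Unemployment rate after four months ≈ 17.97%.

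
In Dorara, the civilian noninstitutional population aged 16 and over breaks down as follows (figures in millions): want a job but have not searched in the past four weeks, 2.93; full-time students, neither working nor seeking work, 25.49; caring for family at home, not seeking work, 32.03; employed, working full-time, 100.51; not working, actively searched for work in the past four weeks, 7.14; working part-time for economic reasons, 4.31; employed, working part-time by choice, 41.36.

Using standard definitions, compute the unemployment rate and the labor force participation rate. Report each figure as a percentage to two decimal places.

Unemployment rate ≈ 4.66%; labor force participation rate ≈ 71.72%.

Employed = 100.51 + 4.31 + 41.36 = 146.18 million (anyone who worked, including part-time for economic reasons, counts as employed).
Unemployed = 7.14 million.
Labor force = 146.18 + 7.14 = 153.32 million.
Not in labor force = 2.93 + 25.49 + 32.03 = 60.45 million (those not working and not actively searching are outside the labor force — including those who want a job but have given up searching).
Civilian working-age population = 153.32 + 60.45 = 213.77 million.
Unemployment rate = 7.14 / 153.32 = 4.66%.
Labor force participation rate = 153.32 / 213.77 = 71.72%.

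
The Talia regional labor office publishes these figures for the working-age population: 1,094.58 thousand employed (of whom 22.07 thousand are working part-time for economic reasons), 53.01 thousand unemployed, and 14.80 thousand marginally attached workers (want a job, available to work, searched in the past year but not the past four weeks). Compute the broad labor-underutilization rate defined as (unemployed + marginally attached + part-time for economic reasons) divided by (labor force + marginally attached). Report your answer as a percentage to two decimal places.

Broad underutilization rate ≈ 7.73%.

Labor force = 1,094.58 + 53.01 = 1,147.59 thousand.
Numerator = 53.01 + 14.80 + 22.07 = 89.88 thousand.
Denominator = 1,147.59 + 14.80 = 1,162.39 thousand.
Broad rate = 89.88 / 1,162.39 = 7.73%.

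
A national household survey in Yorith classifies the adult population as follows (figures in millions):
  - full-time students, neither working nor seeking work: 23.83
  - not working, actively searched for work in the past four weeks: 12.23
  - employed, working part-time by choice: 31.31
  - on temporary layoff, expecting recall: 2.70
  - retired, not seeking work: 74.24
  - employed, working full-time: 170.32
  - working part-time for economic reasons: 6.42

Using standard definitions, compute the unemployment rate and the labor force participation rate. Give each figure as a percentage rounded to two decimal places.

Unemployment rate ≈ 6.70%; labor force participation rate ≈ 69.45%.

Employed = 31.31 + 170.32 + 6.42 = 208.05 million (anyone who worked, including part-time for economic reasons, counts as employed).
Unemployed = 12.23 + 2.70 = 14.93 million (jobless and actively searching, or on temporary layoff).
Labor force = 208.05 + 14.93 = 222.98 million.
Not in labor force = 23.83 + 74.24 = 98.07 million (those not working and not actively searching are outside the labor force).
Civilian working-age population = 222.98 + 98.07 = 321.05 million.
Unemployment rate = 14.93 / 222.98 = 6.70%.
Labor force participation rate = 222.98 / 321.05 = 69.45%.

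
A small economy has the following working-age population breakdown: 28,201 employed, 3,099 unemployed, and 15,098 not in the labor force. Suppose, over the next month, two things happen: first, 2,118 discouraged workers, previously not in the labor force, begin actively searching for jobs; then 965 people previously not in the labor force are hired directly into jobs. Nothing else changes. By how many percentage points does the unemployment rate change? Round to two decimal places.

Initially, labor force = 28,201 + 3,099 = 31,300, so u = 3,099/31,300 = 9.90%.
After the first change, unemployed and labor force both rise by 2,118 → E = 28,201, U = 5,217, labor force = 33,418.
After the second change, employed and labor force both rise by 965; unemployed unchanged → E = 29,166, U = 5,217, labor force = 34,383.
New unemployment rate = 5,217 / 34,383 = 15.17%.
Change = 15.17% − 9.90% = +5.27 percentage points.

The unemployment rate changes by +5.27 percentage points.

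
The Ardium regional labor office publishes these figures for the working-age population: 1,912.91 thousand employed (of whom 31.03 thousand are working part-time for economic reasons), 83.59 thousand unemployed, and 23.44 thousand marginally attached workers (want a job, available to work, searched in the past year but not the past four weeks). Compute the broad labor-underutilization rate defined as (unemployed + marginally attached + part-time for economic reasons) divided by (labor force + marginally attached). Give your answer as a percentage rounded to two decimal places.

Broad underutilization rate ≈ 6.83%.

Labor force = 1,912.91 + 83.59 = 1,996.50 thousand.
Numerator = 83.59 + 23.44 + 31.03 = 138.06 thousand.
Denominator = 1,996.50 + 23.44 = 2,019.94 thousand.
Broad rate = 138.06 / 2,019.94 = 6.83%.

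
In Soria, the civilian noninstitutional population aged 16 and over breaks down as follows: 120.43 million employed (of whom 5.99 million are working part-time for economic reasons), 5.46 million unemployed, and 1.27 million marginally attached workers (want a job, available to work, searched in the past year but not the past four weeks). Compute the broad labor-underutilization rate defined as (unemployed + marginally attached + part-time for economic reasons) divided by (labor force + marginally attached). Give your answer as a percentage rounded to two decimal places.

Labor force = 120.43 + 5.46 = 125.89 million.
Numerator = 5.46 + 1.27 + 5.99 = 12.72 million.
Denominator = 125.89 + 1.27 = 127.16 million.
Broad rate = 12.72 / 127.16 = 10.00%.

Broad underutilization rate ≈ 10.00%.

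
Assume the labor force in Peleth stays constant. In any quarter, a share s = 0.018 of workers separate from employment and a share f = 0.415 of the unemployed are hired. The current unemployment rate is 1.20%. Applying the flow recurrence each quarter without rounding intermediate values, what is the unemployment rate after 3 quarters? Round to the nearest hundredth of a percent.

Unemployment rate after three quarters ≈ 3.62%.

With a fixed labor force, u_{t+1} = u_t + s·(1−u_t) − f·u_t = u_t·(1−s−f) + s.
Here 1−s−f = 0.567 and s = 0.018.
u_1 = 0.012000 × 0.567 + 0.018 = 0.024804.
u_2 = 0.024804 × 0.567 + 0.018 = 0.032064.
u_3 = 0.032064 × 0.567 + 0.018 = 0.036180.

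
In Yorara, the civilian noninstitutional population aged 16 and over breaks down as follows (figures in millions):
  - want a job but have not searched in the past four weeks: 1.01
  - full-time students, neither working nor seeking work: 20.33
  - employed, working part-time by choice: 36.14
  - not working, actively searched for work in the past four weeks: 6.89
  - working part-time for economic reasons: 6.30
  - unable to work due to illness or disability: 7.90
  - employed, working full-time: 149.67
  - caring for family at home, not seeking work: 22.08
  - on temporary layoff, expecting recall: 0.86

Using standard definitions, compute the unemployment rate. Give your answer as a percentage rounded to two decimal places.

Unemployment rate ≈ 3.88%.

Employed = 36.14 + 6.30 + 149.67 = 192.11 million (anyone who worked, including part-time for economic reasons, counts as employed).
Unemployed = 6.89 + 0.86 = 7.75 million (jobless and actively searching, or on temporary layoff).
Labor force = 192.11 + 7.75 = 199.86 million.
Unemployment rate = 7.75 / 199.86 = 3.88%.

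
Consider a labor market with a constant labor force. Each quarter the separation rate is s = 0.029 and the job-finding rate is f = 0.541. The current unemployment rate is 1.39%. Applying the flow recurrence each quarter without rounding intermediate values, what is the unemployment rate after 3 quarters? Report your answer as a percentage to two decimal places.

With a fixed labor force, u_{t+1} = u_t + s·(1−u_t) − f·u_t = u_t·(1−s−f) + s.
Here 1−s−f = 0.430 and s = 0.029.
u_1 = 0.013900 × 0.430 + 0.029 = 0.034977.
u_2 = 0.034977 × 0.430 + 0.029 = 0.044040.
u_3 = 0.044040 × 0.430 + 0.029 = 0.047937.

Unemployment rate after three quarters ≈ 4.79%.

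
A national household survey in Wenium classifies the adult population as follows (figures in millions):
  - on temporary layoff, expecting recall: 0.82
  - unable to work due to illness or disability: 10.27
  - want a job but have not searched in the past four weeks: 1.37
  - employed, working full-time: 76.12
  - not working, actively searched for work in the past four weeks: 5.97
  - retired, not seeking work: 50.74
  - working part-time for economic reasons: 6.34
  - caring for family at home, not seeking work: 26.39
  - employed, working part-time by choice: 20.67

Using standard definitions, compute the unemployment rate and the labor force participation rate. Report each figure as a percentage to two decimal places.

Unemployment rate ≈ 6.18%; labor force participation rate ≈ 55.32%.

Employed = 76.12 + 6.34 + 20.67 = 103.13 million (anyone who worked, including part-time for economic reasons, counts as employed).
Unemployed = 0.82 + 5.97 = 6.79 million (jobless and actively searching, or on temporary layoff).
Labor force = 103.13 + 6.79 = 109.92 million.
Not in labor force = 10.27 + 1.37 + 50.74 + 26.39 = 88.77 million (those not working and not actively searching are outside the labor force — including those who want a job but have given up searching).
Civilian working-age population = 109.92 + 88.77 = 198.69 million.
Unemployment rate = 6.79 / 109.92 = 6.18%.
Labor force participation rate = 109.92 / 198.69 = 55.32%.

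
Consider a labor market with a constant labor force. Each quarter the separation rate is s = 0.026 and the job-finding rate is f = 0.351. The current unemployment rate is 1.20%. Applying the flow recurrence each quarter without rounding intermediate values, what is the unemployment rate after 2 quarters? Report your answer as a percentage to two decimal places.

Unemployment rate after two quarters ≈ 4.69%.

With a fixed labor force, u_{t+1} = u_t + s·(1−u_t) − f·u_t = u_t·(1−s−f) + s.
Here 1−s−f = 0.623 and s = 0.026.
u_1 = 0.012000 × 0.623 + 0.026 = 0.033476.
u_2 = 0.033476 × 0.623 + 0.026 = 0.046856.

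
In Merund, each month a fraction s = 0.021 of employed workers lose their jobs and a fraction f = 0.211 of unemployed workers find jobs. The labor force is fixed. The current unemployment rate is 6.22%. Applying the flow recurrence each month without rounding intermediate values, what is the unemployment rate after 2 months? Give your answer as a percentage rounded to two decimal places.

With a fixed labor force, u_{t+1} = u_t + s·(1−u_t) − f·u_t = u_t·(1−s−f) + s.
Here 1−s−f = 0.768 and s = 0.021.
u_1 = 0.062200 × 0.768 + 0.021 = 0.068770.
u_2 = 0.068770 × 0.768 + 0.021 = 0.073815.

Unemployment rate after two months ≈ 7.38%.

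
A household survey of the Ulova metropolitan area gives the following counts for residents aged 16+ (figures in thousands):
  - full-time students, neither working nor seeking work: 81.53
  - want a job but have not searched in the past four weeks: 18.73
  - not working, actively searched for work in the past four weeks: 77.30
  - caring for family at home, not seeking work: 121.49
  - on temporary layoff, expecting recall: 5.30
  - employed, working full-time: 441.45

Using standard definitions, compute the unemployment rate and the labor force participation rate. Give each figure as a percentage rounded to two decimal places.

Unemployment rate ≈ 15.76%; labor force participation rate ≈ 70.27%.

Employed = 441.45 thousand.
Unemployed = 77.30 + 5.30 = 82.60 thousand (jobless and actively searching, or on temporary layoff).
Labor force = 441.45 + 82.60 = 524.05 thousand.
Not in labor force = 81.53 + 18.73 + 121.49 = 221.75 thousand (those not working and not actively searching are outside the labor force — including those who want a job but have given up searching).
Civilian working-age population = 524.05 + 221.75 = 745.80 thousand.
Unemployment rate = 82.60 / 524.05 = 15.76%.
Labor force participation rate = 524.05 / 745.80 = 70.27%.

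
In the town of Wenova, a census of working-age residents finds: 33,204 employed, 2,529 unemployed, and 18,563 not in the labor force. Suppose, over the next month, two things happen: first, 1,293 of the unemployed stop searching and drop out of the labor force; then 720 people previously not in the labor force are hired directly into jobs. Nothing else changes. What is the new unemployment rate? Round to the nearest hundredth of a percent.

Initially, labor force = 33,204 + 2,529 = 35,733, so u = 2,529/35,733 = 7.08%.
After the first change, unemployed and labor force both fall by 1,293 → E = 33,204, U = 1,236, labor force = 34,440.
After the second change, employed and labor force both rise by 720; unemployed unchanged → E = 33,924, U = 1,236, labor force = 35,160.
New unemployment rate = 1,236 / 35,160 = 3.52%.

New unemployment rate ≈ 3.52%.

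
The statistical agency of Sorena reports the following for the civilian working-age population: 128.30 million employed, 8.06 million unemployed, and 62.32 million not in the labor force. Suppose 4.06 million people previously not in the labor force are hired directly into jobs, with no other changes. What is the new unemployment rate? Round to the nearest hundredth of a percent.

New unemployment rate ≈ 5.74%.

Initially, labor force = 128.30 + 8.06 = 136.36 million, so u = 8.06/136.36 = 5.91%.
After the change, employed and labor force both rise by 4.06; unemployed unchanged → E = 132.36, U = 8.06, labor force = 140.42 million.
New unemployment rate = 8.06 / 140.42 = 5.74%.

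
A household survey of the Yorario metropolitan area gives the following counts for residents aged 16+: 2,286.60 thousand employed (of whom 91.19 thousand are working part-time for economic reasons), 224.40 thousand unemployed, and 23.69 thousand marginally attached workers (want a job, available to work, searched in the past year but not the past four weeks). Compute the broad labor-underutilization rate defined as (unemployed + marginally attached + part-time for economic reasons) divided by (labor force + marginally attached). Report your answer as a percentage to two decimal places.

Labor force = 2,286.60 + 224.40 = 2,511.00 thousand.
Numerator = 224.40 + 23.69 + 91.19 = 339.28 thousand.
Denominator = 2,511.00 + 23.69 = 2,534.69 thousand.
Broad rate = 339.28 / 2,534.69 = 13.39%.

Broad underutilization rate ≈ 13.39%.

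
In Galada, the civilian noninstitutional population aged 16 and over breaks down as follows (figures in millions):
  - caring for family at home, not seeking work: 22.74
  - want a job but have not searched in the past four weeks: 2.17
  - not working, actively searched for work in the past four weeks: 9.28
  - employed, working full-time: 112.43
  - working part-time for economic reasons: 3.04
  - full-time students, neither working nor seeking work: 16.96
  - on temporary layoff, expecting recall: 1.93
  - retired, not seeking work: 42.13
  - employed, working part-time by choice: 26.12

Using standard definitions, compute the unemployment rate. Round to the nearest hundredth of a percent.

Unemployment rate ≈ 7.34%.

Employed = 112.43 + 3.04 + 26.12 = 141.59 million (anyone who worked, including part-time for economic reasons, counts as employed).
Unemployed = 9.28 + 1.93 = 11.21 million (jobless and actively searching, or on temporary layoff).
Labor force = 141.59 + 11.21 = 152.80 million.
Unemployment rate = 11.21 / 152.80 = 7.34%.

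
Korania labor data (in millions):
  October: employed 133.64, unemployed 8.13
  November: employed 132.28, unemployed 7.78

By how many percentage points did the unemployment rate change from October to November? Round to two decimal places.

The unemployment rate changed by −0.18 percentage points.

October: labor force = 133.64 + 8.13 = 141.77; u = 8.13/141.77 = 5.73%.
November: labor force = 132.28 + 7.78 = 140.06; u = 7.78/140.06 = 5.55%.
Change = 5.55% − 5.73% = −0.18 pp.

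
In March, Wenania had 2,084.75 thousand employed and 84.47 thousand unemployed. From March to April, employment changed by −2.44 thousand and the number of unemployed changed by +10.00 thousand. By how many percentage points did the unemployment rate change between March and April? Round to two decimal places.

March: labor force = 2,084.75 + 84.47 = 2,169.22; u = 84.47/2,169.22 = 3.89%.
April: labor force = 2,082.31 + 94.47 = 2,176.78; u = 94.47/2,176.78 = 4.34%.
Change = 4.34% − 3.89% = +0.45 pp.

The unemployment rate changed by +0.45 percentage points.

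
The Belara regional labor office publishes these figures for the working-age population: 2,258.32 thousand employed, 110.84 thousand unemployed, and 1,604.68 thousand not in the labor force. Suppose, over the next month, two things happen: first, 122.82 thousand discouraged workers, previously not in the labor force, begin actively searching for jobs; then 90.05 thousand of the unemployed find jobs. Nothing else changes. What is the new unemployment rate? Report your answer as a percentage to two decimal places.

New unemployment rate ≈ 5.76%.

Initially, labor force = 2,258.32 + 110.84 = 2,369.16 thousand, so u = 110.84/2,369.16 = 4.68%.
After the first change, unemployed and labor force both rise by 122.82 → E = 2,258.32, U = 233.66, labor force = 2,491.98 thousand.
After the second change, unemployed falls and employed rises by 90.05; labor force unchanged → E = 2,348.37, U = 143.61, labor force = 2,491.98 thousand.
New unemployment rate = 143.61 / 2,491.98 = 5.76%.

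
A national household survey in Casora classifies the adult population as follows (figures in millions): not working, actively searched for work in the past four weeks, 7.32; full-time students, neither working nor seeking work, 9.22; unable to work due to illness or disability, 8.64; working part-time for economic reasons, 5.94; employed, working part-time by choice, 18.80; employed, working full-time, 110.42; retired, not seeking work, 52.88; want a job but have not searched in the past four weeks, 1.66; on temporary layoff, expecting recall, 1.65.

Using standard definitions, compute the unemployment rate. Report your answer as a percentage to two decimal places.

Employed = 5.94 + 18.80 + 110.42 = 135.16 million (anyone who worked, including part-time for economic reasons, counts as employed).
Unemployed = 7.32 + 1.65 = 8.97 million (jobless and actively searching, or on temporary layoff).
Labor force = 135.16 + 8.97 = 144.13 million.
Unemployment rate = 8.97 / 144.13 = 6.22%.

Unemployment rate ≈ 6.22%.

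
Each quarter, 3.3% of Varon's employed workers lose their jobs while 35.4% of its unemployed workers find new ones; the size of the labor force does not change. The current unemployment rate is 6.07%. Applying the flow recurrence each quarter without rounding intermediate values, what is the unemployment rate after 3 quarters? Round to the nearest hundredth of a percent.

With a fixed labor force, u_{t+1} = u_t + s·(1−u_t) − f·u_t = u_t·(1−s−f) + s.
Here 1−s−f = 0.613 and s = 0.033.
u_1 = 0.060700 × 0.613 + 0.033 = 0.070209.
u_2 = 0.070209 × 0.613 + 0.033 = 0.076038.
u_3 = 0.076038 × 0.613 + 0.033 = 0.079611.

Unemployment rate after three quarters ≈ 7.96%.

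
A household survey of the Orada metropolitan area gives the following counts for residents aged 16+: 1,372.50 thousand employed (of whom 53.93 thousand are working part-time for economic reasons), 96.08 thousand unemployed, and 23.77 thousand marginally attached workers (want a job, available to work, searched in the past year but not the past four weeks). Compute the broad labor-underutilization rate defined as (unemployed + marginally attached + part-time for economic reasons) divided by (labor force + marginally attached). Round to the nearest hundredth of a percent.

Broad underutilization rate ≈ 11.64%.

Labor force = 1,372.50 + 96.08 = 1,468.58 thousand.
Numerator = 96.08 + 23.77 + 53.93 = 173.78 thousand.
Denominator = 1,468.58 + 23.77 = 1,492.35 thousand.
Broad rate = 173.78 / 1,492.35 = 11.64%.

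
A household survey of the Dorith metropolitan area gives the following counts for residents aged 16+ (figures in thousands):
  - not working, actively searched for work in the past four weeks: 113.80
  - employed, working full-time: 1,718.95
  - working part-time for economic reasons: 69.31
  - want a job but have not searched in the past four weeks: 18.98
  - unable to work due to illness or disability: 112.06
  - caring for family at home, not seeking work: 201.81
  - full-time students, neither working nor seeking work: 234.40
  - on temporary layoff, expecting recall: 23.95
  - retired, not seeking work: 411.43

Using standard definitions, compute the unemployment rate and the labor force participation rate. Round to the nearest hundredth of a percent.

Employed = 1,718.95 + 69.31 = 1,788.26 thousand (anyone who worked, including part-time for economic reasons, counts as employed).
Unemployed = 113.80 + 23.95 = 137.75 thousand (jobless and actively searching, or on temporary layoff).
Labor force = 1,788.26 + 137.75 = 1,926.01 thousand.
Not in labor force = 18.98 + 112.06 + 201.81 + 234.40 + 411.43 = 978.68 thousand (those not working and not actively searching are outside the labor force — including those who want a job but have given up searching).
Civilian working-age population = 1,926.01 + 978.68 = 2,904.69 thousand.
Unemployment rate = 137.75 / 1,926.01 = 7.15%.
Labor force participation rate = 1,926.01 / 2,904.69 = 66.31%.

Unemployment rate ≈ 7.15%; labor force participation rate ≈ 66.31%.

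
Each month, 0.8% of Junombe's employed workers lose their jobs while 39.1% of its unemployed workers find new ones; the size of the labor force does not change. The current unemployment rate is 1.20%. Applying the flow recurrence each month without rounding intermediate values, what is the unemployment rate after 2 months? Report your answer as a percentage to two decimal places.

With a fixed labor force, u_{t+1} = u_t + s·(1−u_t) − f·u_t = u_t·(1−s−f) + s.
Here 1−s−f = 0.601 and s = 0.008.
u_1 = 0.012000 × 0.601 + 0.008 = 0.015212.
u_2 = 0.015212 × 0.601 + 0.008 = 0.017142.

Unemployment rate after two months ≈ 1.71%.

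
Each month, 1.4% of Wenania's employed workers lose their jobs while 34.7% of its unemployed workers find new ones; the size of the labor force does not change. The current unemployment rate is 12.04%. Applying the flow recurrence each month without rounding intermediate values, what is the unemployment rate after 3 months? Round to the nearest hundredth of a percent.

Unemployment rate after three months ≈ 6.01%.

With a fixed labor force, u_{t+1} = u_t + s·(1−u_t) − f·u_t = u_t·(1−s−f) + s.
Here 1−s−f = 0.639 and s = 0.014.
u_1 = 0.120400 × 0.639 + 0.014 = 0.090936.
u_2 = 0.090936 × 0.639 + 0.014 = 0.072108.
u_3 = 0.072108 × 0.639 + 0.014 = 0.060077.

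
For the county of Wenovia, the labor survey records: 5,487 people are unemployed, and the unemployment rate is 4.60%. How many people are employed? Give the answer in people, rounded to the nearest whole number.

About 113,796 are employed.

Labor force = U / u = 5,487 / 0.0460 ≈ 119,283.
Employed = labor force − unemployed = 119,283 − 5,487 = 113,796.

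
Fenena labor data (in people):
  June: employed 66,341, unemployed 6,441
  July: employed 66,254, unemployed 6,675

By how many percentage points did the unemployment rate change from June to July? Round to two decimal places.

The unemployment rate changed by +0.30 percentage points.

June: labor force = 66,341 + 6,441 = 72,782; u = 6,441/72,782 = 8.85%.
July: labor force = 66,254 + 6,675 = 72,929; u = 6,675/72,929 = 9.15%.
Change = 9.15% − 8.85% = +0.30 pp.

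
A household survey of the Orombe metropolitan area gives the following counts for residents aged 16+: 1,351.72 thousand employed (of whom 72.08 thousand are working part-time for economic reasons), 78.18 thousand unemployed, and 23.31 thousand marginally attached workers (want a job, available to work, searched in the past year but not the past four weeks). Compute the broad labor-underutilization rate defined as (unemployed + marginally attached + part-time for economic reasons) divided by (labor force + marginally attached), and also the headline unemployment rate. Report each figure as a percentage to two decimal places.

Broad underutilization rate ≈ 11.94%; headline unemployment rate ≈ 5.47%.

Labor force = 1,351.72 + 78.18 = 1,429.90 thousand.
Numerator = 78.18 + 23.31 + 72.08 = 173.57 thousand.
Denominator = 1,429.90 + 23.31 = 1,453.21 thousand.
Broad rate = 173.57 / 1,453.21 = 11.94%.
Headline unemployment rate = 78.18 / 1,429.90 = 5.47%.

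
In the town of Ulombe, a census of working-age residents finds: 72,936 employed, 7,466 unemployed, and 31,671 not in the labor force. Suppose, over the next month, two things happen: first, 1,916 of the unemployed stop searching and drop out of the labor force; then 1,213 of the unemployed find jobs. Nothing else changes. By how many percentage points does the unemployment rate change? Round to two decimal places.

Initially, labor force = 72,936 + 7,466 = 80,402, so u = 7,466/80,402 = 9.29%.
After the first change, unemployed and labor force both fall by 1,916 → E = 72,936, U = 5,550, labor force = 78,486.
After the second change, unemployed falls and employed rises by 1,213; labor force unchanged → E = 74,149, U = 4,337, labor force = 78,486.
New unemployment rate = 4,337 / 78,486 = 5.53%.
Change = 5.53% − 9.29% = −3.76 percentage points.

The unemployment rate changes by −3.76 percentage points.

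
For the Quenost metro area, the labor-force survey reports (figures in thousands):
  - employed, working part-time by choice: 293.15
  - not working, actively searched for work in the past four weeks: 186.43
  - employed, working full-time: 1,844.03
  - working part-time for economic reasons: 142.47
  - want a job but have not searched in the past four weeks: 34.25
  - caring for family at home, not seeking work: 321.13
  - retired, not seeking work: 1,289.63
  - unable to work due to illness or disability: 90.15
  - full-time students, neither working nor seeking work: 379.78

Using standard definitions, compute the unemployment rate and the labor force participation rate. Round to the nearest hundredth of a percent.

Unemployment rate ≈ 7.56%; labor force participation rate ≈ 53.83%.

Employed = 293.15 + 1,844.03 + 142.47 = 2,279.65 thousand (anyone who worked, including part-time for economic reasons, counts as employed).
Unemployed = 186.43 thousand.
Labor force = 2,279.65 + 186.43 = 2,466.08 thousand.
Not in labor force = 34.25 + 321.13 + 1,289.63 + 90.15 + 379.78 = 2,114.94 thousand (those not working and not actively searching are outside the labor force — including those who want a job but have given up searching).
Civilian working-age population = 2,466.08 + 2,114.94 = 4,581.02 thousand.
Unemployment rate = 186.43 / 2,466.08 = 7.56%.
Labor force participation rate = 2,466.08 / 4,581.02 = 53.83%.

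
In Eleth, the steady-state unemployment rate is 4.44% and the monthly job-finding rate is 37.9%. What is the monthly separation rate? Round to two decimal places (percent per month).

Separation rate ≈ 1.76% per month.

From u* = s/(s+f): s = u·f/(1−u).
s = 0.0444 × 37.9 / (1 − 0.0444) = 1.6828 / 0.9556 ≈ 1.76% per month.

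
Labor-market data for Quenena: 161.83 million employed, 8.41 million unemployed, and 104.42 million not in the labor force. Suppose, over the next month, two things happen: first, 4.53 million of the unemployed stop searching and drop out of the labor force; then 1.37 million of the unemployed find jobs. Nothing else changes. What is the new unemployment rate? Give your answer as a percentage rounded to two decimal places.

New unemployment rate ≈ 1.51%.

Initially, labor force = 161.83 + 8.41 = 170.24 million, so u = 8.41/170.24 = 4.94%.
After the first change, unemployed and labor force both fall by 4.53 → E = 161.83, U = 3.88, labor force = 165.71 million.
After the second change, unemployed falls and employed rises by 1.37; labor force unchanged → E = 163.20, U = 2.51, labor force = 165.71 million.
New unemployment rate = 2.51 / 165.71 = 1.51%.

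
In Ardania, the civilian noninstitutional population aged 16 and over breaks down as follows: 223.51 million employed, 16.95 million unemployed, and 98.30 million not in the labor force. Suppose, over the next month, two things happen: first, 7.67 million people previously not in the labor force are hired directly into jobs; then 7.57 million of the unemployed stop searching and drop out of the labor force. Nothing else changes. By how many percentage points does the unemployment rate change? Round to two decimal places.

Initially, labor force = 223.51 + 16.95 = 240.46 million, so u = 16.95/240.46 = 7.05%.
After the first change, employed and labor force both rise by 7.67; unemployed unchanged → E = 231.18, U = 16.95, labor force = 248.13 million.
After the second change, unemployed and labor force both fall by 7.57 → E = 231.18, U = 9.38, labor force = 240.56 million.
New unemployment rate = 9.38 / 240.56 = 3.90%.
Change = 3.90% − 7.05% = −3.15 percentage points.

The unemployment rate changes by −3.15 percentage points.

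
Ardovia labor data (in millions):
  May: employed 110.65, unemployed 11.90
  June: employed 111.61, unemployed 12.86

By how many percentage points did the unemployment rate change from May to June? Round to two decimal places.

May: labor force = 110.65 + 11.90 = 122.55; u = 11.90/122.55 = 9.71%.
June: labor force = 111.61 + 12.86 = 124.47; u = 12.86/124.47 = 10.33%.
Change = 10.33% − 9.71% = +0.62 pp.

The unemployment rate changed by +0.62 percentage points.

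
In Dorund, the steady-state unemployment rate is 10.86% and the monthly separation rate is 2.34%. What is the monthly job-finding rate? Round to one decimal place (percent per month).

Job-finding rate ≈ 19.2% per month.

From u* = s/(s+f): f = s·(1−u)/u.
f = 2.34 × (1 − 0.1086) / 0.1086 = 2.0859 / 0.1086 ≈ 19.2% per month.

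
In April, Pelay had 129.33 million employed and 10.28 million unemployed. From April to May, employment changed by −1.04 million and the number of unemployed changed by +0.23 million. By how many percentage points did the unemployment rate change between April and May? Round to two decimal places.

The unemployment rate changed by +0.21 percentage points.

April: labor force = 129.33 + 10.28 = 139.61; u = 10.28/139.61 = 7.36%.
May: labor force = 128.29 + 10.51 = 138.80; u = 10.51/138.80 = 7.57%.
Change = 7.57% − 7.36% = +0.21 pp.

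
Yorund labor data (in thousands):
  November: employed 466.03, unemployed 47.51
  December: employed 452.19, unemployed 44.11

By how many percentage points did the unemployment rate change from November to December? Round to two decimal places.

November: labor force = 466.03 + 47.51 = 513.54; u = 47.51/513.54 = 9.25%.
December: labor force = 452.19 + 44.11 = 496.30; u = 44.11/496.30 = 8.89%.
Change = 8.89% − 9.25% = −0.36 pp.

The unemployment rate changed by −0.36 percentage points.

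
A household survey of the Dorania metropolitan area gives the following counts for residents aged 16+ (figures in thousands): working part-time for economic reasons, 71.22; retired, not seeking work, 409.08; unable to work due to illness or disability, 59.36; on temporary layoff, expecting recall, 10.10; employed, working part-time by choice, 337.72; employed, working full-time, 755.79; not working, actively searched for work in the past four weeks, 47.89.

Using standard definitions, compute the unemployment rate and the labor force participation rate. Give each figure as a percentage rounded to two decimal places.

Unemployment rate ≈ 4.74%; labor force participation rate ≈ 72.30%.

Employed = 71.22 + 337.72 + 755.79 = 1,164.73 thousand (anyone who worked, including part-time for economic reasons, counts as employed).
Unemployed = 10.10 + 47.89 = 57.99 thousand (jobless and actively searching, or on temporary layoff).
Labor force = 1,164.73 + 57.99 = 1,222.72 thousand.
Not in labor force = 409.08 + 59.36 = 468.44 thousand (those not working and not actively searching are outside the labor force).
Civilian working-age population = 1,222.72 + 468.44 = 1,691.16 thousand.
Unemployment rate = 57.99 / 1,222.72 = 4.74%.
Labor force participation rate = 1,222.72 / 1,691.16 = 72.30%.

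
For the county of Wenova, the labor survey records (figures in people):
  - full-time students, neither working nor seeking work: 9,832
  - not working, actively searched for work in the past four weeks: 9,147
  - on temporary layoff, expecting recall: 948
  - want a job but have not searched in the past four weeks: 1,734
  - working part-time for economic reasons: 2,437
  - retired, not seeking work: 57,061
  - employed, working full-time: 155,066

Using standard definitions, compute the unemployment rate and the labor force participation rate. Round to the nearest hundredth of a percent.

Employed = 2,437 + 155,066 = 157,503 (anyone who worked, including part-time for economic reasons, counts as employed).
Unemployed = 9,147 + 948 = 10,095 (jobless and actively searching, or on temporary layoff).
Labor force = 157,503 + 10,095 = 167,598.
Not in labor force = 9,832 + 1,734 + 57,061 = 68,627 (those not working and not actively searching are outside the labor force — including those who want a job but have given up searching).
Civilian working-age population = 167,598 + 68,627 = 236,225.
Unemployment rate = 10,095 / 167,598 = 6.02%.
Labor force participation rate = 167,598 / 236,225 = 70.95%.

Unemployment rate ≈ 6.02%; labor force participation rate ≈ 70.95%.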